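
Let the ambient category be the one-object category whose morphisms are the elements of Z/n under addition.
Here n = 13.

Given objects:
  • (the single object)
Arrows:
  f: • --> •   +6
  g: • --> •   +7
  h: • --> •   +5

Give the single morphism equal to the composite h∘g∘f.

Answer: +5

Work:
  0 +6≡6 +7≡0 +5≡5  (mod 13)
composite: +5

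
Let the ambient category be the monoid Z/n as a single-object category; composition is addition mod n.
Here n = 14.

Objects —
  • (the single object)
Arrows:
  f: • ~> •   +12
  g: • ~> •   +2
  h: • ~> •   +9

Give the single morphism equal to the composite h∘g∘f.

  0 +12≡12 +2≡0 +9≡9  (mod 14)
result: +9

Answer: +9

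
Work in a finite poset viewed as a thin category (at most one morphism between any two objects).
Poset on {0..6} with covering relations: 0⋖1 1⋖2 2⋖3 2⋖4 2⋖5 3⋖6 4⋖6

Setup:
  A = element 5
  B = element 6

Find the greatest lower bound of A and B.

Common predecessors of 5,6: {0,1,2}
  0 <= 2
  1 <= 2
  2 <= 2
glb = 2

Answer: A∧B = 2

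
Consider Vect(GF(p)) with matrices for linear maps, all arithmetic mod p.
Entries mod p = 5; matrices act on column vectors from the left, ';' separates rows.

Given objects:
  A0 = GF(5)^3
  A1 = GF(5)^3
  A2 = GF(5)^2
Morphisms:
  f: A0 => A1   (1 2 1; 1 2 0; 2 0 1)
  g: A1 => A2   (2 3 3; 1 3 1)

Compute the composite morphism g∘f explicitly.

Answer: (1 0 0; 1 3 2)

Trace:
  e0=(1,0,0) f=>(1,1,2) g=>(1,1)
  e1=(0,1,0) f=>(2,2,0) g=>(0,3)
  e2=(0,0,1) f=>(1,0,1) g=>(0,2)
composite: (1 0 0; 1 3 2)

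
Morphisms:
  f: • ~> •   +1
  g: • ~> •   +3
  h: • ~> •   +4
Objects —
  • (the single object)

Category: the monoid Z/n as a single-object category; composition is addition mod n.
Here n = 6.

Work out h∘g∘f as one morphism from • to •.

Answer: +2

Work:
  0 +1≡1 +3≡4 +4≡2  (mod 6)
composite: +2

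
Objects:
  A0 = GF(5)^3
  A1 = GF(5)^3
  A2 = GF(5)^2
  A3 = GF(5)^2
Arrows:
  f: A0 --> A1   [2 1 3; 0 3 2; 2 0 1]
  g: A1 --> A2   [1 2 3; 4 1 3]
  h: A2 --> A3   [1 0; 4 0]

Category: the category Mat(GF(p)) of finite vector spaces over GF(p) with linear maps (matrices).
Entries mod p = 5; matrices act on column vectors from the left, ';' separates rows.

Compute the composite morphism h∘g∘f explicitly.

  e0=[1,0,0] f-->[2,0,2] g-->[3,4] h-->[3,2]
  e1=[0,1,0] f-->[1,3,0] g-->[2,2] h-->[2,3]
  e2=[0,0,1] f-->[3,2,1] g-->[0,2] h-->[0,0]
result: [3 2 0; 2 3 0]

Answer: [3 2 0; 2 3 0]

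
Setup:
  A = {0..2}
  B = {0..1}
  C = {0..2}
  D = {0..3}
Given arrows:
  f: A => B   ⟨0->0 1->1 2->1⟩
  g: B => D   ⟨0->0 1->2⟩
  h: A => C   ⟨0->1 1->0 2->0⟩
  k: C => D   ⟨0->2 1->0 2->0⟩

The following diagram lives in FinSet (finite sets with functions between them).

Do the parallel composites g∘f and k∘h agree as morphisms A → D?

Along f;g (path 1):
  0 f=>0 g=>0
  1 f=>1 g=>2
  2 f=>1 g=>2
  ⟦path⟧₁ = ⟨0->0 1->2 2->2⟩
Along h;k (path 2):
  0 h=>1 k=>0
  1 h=>0 k=>2
  2 h=>0 k=>2
  ⟦path⟧₂ = ⟨0->0 1->2 2->2⟩
Equal? YES — commutes

Answer: COMMUTES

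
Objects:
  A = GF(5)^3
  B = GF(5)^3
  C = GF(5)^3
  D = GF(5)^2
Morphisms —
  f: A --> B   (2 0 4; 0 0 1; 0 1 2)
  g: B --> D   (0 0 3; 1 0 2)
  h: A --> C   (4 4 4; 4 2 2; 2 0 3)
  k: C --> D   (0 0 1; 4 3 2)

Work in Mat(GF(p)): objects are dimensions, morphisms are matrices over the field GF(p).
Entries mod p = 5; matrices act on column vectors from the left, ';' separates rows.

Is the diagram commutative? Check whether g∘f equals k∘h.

Along f;g (path 1):
  e0=[1,0,0] f-->[2,0,0] g-->[0,2]
  e1=[0,1,0] f-->[0,0,1] g-->[3,2]
  e2=[0,0,1] f-->[4,1,2] g-->[1,3]
  result₁ = (0 3 1; 2 2 3)
Along h;k (path 2):
  e0=[1,0,0] h-->[4,4,2] k-->[2,2]
  e1=[0,1,0] h-->[4,2,0] k-->[0,2]
  e2=[0,0,1] h-->[4,2,3] k-->[3,3]
  result₂ = (2 0 3; 2 2 3)
Equal? differ; not commutative

Answer: DOES NOT COMMUTE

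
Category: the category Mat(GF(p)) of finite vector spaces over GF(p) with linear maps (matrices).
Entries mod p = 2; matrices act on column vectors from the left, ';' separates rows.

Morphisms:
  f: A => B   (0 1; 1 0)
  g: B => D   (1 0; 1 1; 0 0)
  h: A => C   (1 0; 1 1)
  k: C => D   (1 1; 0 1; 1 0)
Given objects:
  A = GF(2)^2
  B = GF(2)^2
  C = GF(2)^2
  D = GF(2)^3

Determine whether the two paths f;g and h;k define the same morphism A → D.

Answer: DOES NOT COMMUTE

Derivation:
Along f;g (path 1):
  e0=(1,0) f=>(0,1) g=>(0,1,0)
  e1=(0,1) f=>(1,0) g=>(1,1,0)
  composite₁ = (0 1; 1 1; 0 0)
Along h;k (path 2):
  e0=(1,0) h=>(1,1) k=>(0,1,1)
  e1=(0,1) h=>(0,1) k=>(1,1,0)
  composite₂ = (0 1; 1 1; 1 0)
Equal? differ; not commutative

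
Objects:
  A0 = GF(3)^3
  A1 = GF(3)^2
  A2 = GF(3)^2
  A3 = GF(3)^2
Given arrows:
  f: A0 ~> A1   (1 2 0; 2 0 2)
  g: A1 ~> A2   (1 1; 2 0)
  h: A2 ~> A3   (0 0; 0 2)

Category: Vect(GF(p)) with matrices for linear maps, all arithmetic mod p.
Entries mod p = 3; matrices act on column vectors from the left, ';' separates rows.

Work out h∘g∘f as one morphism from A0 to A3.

Answer: (0 0 0; 1 2 0)

Derivation:
  e0=⟨1,0,0⟩ f~>⟨1,2⟩ g~>⟨0,2⟩ h~>⟨0,1⟩
  e1=⟨0,1,0⟩ f~>⟨2,0⟩ g~>⟨2,1⟩ h~>⟨0,2⟩
  e2=⟨0,0,1⟩ f~>⟨0,2⟩ g~>⟨2,0⟩ h~>⟨0,0⟩
⟦path⟧: (0 0 0; 1 2 0)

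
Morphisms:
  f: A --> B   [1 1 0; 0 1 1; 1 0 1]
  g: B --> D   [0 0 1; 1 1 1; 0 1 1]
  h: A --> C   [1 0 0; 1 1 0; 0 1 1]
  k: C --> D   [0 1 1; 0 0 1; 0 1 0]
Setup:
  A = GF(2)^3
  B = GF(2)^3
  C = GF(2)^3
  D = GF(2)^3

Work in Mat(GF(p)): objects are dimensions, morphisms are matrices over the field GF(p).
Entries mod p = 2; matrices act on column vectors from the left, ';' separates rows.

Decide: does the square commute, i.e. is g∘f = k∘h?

Answer: DOES NOT COMMUTE

Trace:
1) trace f;g:
  e0=⟨1,0,0⟩ f-->⟨1,0,1⟩ g-->⟨1,0,1⟩
  e1=⟨0,1,0⟩ f-->⟨1,1,0⟩ g-->⟨0,0,1⟩
  e2=⟨0,0,1⟩ f-->⟨0,1,1⟩ g-->⟨1,0,0⟩
  ⟦path⟧₁ = [1 0 1; 0 0 0; 1 1 0]
2) trace h;k:
  e0=⟨1,0,0⟩ h-->⟨1,1,0⟩ k-->⟨1,0,1⟩
  e1=⟨0,1,0⟩ h-->⟨0,1,1⟩ k-->⟨0,1,1⟩
  e2=⟨0,0,1⟩ h-->⟨0,0,1⟩ k-->⟨1,1,0⟩
  ⟦path⟧₂ = [1 0 1; 0 1 1; 1 1 0]
Equal? differ; not commutative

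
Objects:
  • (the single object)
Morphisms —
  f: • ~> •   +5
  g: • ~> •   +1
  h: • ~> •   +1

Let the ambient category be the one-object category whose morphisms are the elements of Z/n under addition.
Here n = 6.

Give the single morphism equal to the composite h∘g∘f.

Answer: +1

Derivation:
  0 +5≡5 +1≡0 +1≡1  (mod 6)
composite: +1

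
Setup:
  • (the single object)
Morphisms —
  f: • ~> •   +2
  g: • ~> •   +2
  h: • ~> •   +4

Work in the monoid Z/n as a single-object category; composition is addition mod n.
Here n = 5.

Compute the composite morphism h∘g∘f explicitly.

  0 +2≡2 +2≡4 +4≡3  (mod 5)
composite: +3

Answer: +3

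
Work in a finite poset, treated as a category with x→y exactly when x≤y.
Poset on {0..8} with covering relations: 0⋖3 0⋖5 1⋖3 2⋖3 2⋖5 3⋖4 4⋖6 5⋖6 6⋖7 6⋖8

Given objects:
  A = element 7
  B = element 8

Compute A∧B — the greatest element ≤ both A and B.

Answer: A∧B = 6

Derivation:
Lower bounds of A=7 and B=8: {0,1,2,3,4,5,6}
  0 ⊑ 6
  1 ⊑ 6
  2 ⊑ 6
  3 ⊑ 6
  4 ⊑ 6
  5 ⊑ 6
  6 ⊑ 6
glb = 6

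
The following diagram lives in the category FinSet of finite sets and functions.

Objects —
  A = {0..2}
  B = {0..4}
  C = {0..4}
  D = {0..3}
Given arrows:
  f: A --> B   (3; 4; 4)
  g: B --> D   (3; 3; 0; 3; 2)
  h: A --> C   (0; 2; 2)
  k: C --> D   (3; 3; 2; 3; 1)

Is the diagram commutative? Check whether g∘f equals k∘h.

Answer: COMMUTES

Trace:
1) trace f;g:
  0 f-->3 g-->3
  1 f-->4 g-->2
  2 f-->4 g-->2
  composite₁ = (3; 2; 2)
2) trace h;k:
  0 h-->0 k-->3
  1 h-->2 k-->2
  2 h-->2 k-->2
  composite₂ = (3; 2; 2)
Equal? same morphism ✓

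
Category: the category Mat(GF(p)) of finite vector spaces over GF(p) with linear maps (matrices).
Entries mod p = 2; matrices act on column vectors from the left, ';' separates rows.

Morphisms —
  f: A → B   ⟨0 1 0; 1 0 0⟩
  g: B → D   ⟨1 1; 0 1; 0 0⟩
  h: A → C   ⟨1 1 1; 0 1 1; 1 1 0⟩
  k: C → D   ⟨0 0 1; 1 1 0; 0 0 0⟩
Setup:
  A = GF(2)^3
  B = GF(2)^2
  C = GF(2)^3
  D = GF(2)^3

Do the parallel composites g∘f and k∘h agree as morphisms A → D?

Answer: COMMUTES

Trace:
Path 1 = f;g:
  e0=⟨1,0,0⟩ f→⟨0,1⟩ g→⟨1,1,0⟩
  e1=⟨0,1,0⟩ f→⟨1,0⟩ g→⟨1,0,0⟩
  e2=⟨0,0,1⟩ f→⟨0,0⟩ g→⟨0,0,0⟩
  ⟦path⟧₁ = ⟨1 1 0; 1 0 0; 0 0 0⟩
Path 2 = h;k:
  e0=⟨1,0,0⟩ h→⟨1,0,1⟩ k→⟨1,1,0⟩
  e1=⟨0,1,0⟩ h→⟨1,1,1⟩ k→⟨1,0,0⟩
  e2=⟨0,0,1⟩ h→⟨1,1,0⟩ k→⟨0,0,0⟩
  ⟦path⟧₂ = ⟨1 1 0; 1 0 0; 0 0 0⟩
Equal? equal; square commutes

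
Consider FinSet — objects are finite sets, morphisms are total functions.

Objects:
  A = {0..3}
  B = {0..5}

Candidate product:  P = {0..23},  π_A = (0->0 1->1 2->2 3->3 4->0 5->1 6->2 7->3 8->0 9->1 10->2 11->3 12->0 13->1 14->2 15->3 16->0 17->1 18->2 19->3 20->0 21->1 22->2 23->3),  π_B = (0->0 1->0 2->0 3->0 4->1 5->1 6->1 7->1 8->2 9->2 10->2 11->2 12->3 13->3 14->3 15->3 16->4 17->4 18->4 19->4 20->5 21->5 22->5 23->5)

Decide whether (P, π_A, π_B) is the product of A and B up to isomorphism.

Answer: VALID PRODUCT

Trace:
|A|·|B| = 4·6 = 24;  |P| = 24
Check the pairing map k ↦ (π_A(k), π_B(k)):
  0 -> (0,0)
  1 -> (1,0)
  2 -> (2,0)
  3 -> (3,0)
  4 -> (0,1)
  5 -> (1,1)
  6 -> (2,1)
  7 -> (3,1)
  8 -> (0,2)
  9 -> (1,2)
  10 -> (2,2)
  11 -> (3,2)
  12 -> (0,3)
  13 -> (1,3)
  14 -> (2,3)
  15 -> (3,3)
  16 -> (0,4)
  17 -> (1,4)
  18 -> (2,4)
  19 -> (3,4)
  20 -> (0,5)
  21 -> (1,5)
  22 -> (2,5)
  23 -> (3,5)
distinct pairs in image: 24 / 24 needed
  → bijection onto A×B; projections well-typed.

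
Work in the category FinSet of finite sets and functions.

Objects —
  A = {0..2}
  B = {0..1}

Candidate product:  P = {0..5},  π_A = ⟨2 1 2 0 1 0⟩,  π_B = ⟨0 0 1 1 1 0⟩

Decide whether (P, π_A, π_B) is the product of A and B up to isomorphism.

|A|·|B| = 3·2 = 6;  |P| = 6
Check the pairing map k ↦ (π_A(k), π_B(k)):
  0 : (2,0)
  1 : (1,0)
  2 : (2,1)
  3 : (0,1)
  4 : (1,1)
  5 : (0,0)
distinct pairs in image: 6 / 6 needed
  → bijection onto A×B; projections well-typed.

Answer: VALID PRODUCT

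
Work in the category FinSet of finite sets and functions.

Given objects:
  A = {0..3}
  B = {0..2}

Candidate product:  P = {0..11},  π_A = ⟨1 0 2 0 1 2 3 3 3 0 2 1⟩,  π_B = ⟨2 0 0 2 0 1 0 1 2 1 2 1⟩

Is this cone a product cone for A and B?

|A|·|B| = 4·3 = 12;  |P| = 12
Check the pairing map k ↦ (π_A(k), π_B(k)):
  0 : (1,2)
  1 : (0,0)
  2 : (2,0)
  3 : (0,2)
  4 : (1,0)
  5 : (2,1)
  6 : (3,0)
  7 : (3,1)
  8 : (3,2)
  9 : (0,1)
  10 : (2,2)
  11 : (1,1)
distinct pairs in image: 12 / 12 needed
  → bijection onto A×B; projections well-typed.

Answer: VALID PRODUCT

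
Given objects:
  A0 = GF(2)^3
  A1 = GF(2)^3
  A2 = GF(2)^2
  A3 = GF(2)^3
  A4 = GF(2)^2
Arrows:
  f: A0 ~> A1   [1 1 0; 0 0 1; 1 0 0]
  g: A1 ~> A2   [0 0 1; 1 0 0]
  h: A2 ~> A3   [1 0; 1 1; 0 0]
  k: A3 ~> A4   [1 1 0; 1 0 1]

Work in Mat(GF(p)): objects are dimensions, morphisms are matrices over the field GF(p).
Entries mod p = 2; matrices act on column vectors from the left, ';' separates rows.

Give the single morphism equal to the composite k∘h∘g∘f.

  e0=(1,0,0) f~>(1,0,1) g~>(1,1) h~>(1,0,0) k~>(1,1)
  e1=(0,1,0) f~>(1,0,0) g~>(0,1) h~>(0,1,0) k~>(1,0)
  e2=(0,0,1) f~>(0,1,0) g~>(0,0) h~>(0,0,0) k~>(0,0)
composite: [1 1 0; 1 0 0]

Answer: [1 1 0; 1 0 0]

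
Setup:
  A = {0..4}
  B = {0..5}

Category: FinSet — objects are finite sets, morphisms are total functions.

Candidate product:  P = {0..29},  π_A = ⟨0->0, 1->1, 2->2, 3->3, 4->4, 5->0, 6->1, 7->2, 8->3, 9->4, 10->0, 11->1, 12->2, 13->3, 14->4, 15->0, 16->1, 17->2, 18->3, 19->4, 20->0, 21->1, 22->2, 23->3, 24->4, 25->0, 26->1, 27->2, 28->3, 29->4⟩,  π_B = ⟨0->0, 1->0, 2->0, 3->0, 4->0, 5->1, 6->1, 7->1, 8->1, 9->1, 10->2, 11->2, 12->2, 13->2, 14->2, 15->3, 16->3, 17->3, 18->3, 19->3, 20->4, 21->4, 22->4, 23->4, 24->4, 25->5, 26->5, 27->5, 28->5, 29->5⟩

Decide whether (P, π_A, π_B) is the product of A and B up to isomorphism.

|A|·|B| = 5·6 = 30;  |P| = 30
Check the pairing map k ↦ (π_A(k), π_B(k)):
  0 -> (0,0)
  1 -> (1,0)
  2 -> (2,0)
  3 -> (3,0)
  4 -> (4,0)
  5 -> (0,1)
  6 -> (1,1)
  7 -> (2,1)
  8 -> (3,1)
  9 -> (4,1)
  10 -> (0,2)
  11 -> (1,2)
  12 -> (2,2)
  13 -> (3,2)
  14 -> (4,2)
  15 -> (0,3)
  16 -> (1,3)
  17 -> (2,3)
  18 -> (3,3)
  19 -> (4,3)
  20 -> (0,4)
  21 -> (1,4)
  22 -> (2,4)
  23 -> (3,4)
  24 -> (4,4)
  25 -> (0,5)
  26 -> (1,5)
  27 -> (2,5)
  28 -> (3,5)
  29 -> (4,5)
distinct pairs in image: 30 / 30 needed
  → bijection onto A×B; projections well-typed.

Answer: VALID PRODUCT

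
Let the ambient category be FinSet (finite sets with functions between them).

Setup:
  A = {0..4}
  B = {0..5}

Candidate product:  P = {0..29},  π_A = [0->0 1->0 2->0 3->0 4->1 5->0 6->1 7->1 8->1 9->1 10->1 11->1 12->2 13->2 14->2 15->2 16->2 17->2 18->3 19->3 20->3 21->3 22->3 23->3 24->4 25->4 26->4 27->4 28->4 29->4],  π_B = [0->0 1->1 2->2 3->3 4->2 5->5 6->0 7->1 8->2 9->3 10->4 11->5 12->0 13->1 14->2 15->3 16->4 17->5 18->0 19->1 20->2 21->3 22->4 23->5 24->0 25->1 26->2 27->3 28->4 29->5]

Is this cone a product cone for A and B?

|A|·|B| = 5·6 = 30;  |P| = 30
Check the pairing map k ↦ (π_A(k), π_B(k)):
  0 -> (0,0)
  1 -> (0,1)
  2 -> (0,2)
  3 -> (0,3)
  4 -> (1,2)
  5 -> (0,5)
  6 -> (1,0)
  7 -> (1,1)
  8 -> (1,2)  ✗ repeats pair of k=4
  9 -> (1,3)
  10 -> (1,4)
  11 -> (1,5)
  12 -> (2,0)
  13 -> (2,1)
  14 -> (2,2)
  15 -> (2,3)
  16 -> (2,4)
  17 -> (2,5)
  18 -> (3,0)
  19 -> (3,1)
  20 -> (3,2)
  21 -> (3,3)
  22 -> (3,4)
  23 -> (3,5)
  24 -> (4,0)
  25 -> (4,1)
  26 -> (4,2)
  27 -> (4,3)
  28 -> (4,4)
  29 -> (4,5)
distinct pairs in image: 29 / 30 needed
  → (1,2) hit at k=4 and k=8

Answer: NOT A VALID PRODUCT — duplicate pair at indices 8,4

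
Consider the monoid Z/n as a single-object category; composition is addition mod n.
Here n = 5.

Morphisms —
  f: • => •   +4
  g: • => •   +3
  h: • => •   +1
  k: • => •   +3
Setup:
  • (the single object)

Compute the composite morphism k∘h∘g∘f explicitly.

  0 +4≡4 +3≡2 +1≡3 +3≡1  (mod 5)
⟦path⟧: +1

Answer: +1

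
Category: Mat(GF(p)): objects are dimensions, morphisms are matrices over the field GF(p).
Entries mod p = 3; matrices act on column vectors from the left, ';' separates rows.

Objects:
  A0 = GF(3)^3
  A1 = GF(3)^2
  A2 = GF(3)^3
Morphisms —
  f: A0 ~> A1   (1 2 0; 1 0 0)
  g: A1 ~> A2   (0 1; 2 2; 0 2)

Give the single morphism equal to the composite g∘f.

  e0=(1,0,0) f~>(1,1) g~>(1,1,2)
  e1=(0,1,0) f~>(2,0) g~>(0,1,0)
  e2=(0,0,1) f~>(0,0) g~>(0,0,0)
result: (1 0 0; 1 1 0; 2 0 0)

Answer: (1 0 0; 1 1 0; 2 0 0)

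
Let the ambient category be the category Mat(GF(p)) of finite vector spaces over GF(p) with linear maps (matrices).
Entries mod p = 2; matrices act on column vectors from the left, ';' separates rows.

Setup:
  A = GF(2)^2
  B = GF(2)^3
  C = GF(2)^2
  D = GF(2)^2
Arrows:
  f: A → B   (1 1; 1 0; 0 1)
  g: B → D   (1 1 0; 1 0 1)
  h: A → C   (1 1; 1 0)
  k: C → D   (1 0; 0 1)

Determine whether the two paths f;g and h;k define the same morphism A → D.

Along f;g (path 1):
  e0=(1,0) f→(1,1,0) g→(0,1)
  e1=(0,1) f→(1,0,1) g→(1,0)
  composite₁ = (0 1; 1 0)
Along h;k (path 2):
  e0=(1,0) h→(1,1) k→(1,1)
  e1=(0,1) h→(1,0) k→(1,0)
  composite₂ = (1 1; 1 0)
Equal? differ; not commutative

Answer: DOES NOT COMMUTE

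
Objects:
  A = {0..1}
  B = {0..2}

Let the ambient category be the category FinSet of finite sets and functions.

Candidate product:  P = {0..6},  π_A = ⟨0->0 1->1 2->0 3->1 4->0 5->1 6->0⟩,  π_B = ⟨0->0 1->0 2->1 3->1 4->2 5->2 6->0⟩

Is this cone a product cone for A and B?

|A|·|B| = 2·3 = 6;  |P| = 7
  → cardinalities differ; no bijection possible.

Answer: NOT A VALID PRODUCT — |P|=7 ≠ |A|·|B|=6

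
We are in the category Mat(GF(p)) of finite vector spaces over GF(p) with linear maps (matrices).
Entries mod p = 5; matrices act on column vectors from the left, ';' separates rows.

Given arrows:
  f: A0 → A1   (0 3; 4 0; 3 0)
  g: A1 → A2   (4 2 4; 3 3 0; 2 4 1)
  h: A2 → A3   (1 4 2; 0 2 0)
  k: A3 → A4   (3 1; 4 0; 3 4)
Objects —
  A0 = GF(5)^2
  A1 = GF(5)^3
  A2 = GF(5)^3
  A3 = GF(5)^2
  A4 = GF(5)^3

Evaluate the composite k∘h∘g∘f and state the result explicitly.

Answer: (2 3; 4 0; 4 2)

Trace:
  e0=[1,0] f→[0,4,3] g→[0,2,4] h→[1,4] k→[2,4,4]
  e1=[0,1] f→[3,0,0] g→[2,4,1] h→[0,3] k→[3,0,2]
composite: (2 3; 4 0; 4 2)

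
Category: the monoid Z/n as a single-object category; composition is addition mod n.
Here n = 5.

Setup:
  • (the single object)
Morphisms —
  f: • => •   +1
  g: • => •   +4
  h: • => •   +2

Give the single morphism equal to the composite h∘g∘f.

Answer: +2

Derivation:
  0 +1≡1 +4≡0 +2≡2  (mod 5)
result: +2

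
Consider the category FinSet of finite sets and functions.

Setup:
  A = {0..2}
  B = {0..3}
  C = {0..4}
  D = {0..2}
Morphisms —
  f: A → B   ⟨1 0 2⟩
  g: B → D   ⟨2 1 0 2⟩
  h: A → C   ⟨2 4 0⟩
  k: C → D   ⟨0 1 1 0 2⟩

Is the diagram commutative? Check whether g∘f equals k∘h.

Path 1 = f;g:
  0 f→1 g→1
  1 f→0 g→2
  2 f→2 g→0
  ⟦path⟧₁ = ⟨1 2 0⟩
Path 2 = h;k:
  0 h→2 k→1
  1 h→4 k→2
  2 h→0 k→0
  ⟦path⟧₂ = ⟨1 2 0⟩
Equal? same morphism ✓

Answer: COMMUTES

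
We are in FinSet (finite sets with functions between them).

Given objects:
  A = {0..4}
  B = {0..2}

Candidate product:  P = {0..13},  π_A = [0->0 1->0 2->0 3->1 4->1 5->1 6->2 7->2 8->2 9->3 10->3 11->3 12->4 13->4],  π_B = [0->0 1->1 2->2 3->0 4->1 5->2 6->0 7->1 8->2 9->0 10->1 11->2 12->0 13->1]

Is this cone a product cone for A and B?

Answer: NOT A VALID PRODUCT — |P|=14 ≠ |A|·|B|=15

Derivation:
|A|·|B| = 5·3 = 15;  |P| = 14
  → cardinalities differ; no bijection possible.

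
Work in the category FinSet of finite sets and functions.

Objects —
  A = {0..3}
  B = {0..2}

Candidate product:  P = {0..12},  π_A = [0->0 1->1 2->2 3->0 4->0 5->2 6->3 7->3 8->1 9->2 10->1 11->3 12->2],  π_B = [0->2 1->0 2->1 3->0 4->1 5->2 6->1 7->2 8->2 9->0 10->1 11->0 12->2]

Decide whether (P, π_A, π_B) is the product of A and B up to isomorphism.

|A|·|B| = 4·3 = 12;  |P| = 13
  → cardinalities differ; no bijection possible.

Answer: NOT A VALID PRODUCT — |P|=13 ≠ |A|·|B|=12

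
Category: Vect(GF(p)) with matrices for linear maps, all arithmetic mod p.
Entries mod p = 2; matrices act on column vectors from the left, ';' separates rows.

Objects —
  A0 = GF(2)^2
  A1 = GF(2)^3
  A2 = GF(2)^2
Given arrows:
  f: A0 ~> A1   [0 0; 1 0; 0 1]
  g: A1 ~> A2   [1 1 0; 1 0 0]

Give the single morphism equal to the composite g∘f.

Answer: [1 0; 0 0]

Work:
  e0=[1,0] f~>[0,1,0] g~>[1,0]
  e1=[0,1] f~>[0,0,1] g~>[0,0]
result: [1 0; 0 0]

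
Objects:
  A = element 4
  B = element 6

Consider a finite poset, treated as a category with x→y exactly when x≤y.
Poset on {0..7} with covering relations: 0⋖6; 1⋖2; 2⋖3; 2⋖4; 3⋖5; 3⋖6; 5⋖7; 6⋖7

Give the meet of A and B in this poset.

Answer: A∧B = 2

Derivation:
Lower bounds of A=4 and B=6: {1,2}
  1 ⊑ 2
  2 ⊑ 2
glb = 2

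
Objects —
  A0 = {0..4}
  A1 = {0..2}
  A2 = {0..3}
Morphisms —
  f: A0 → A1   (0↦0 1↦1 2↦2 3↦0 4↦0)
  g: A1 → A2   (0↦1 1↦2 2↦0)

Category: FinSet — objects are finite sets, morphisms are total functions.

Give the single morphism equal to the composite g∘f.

Answer: (0↦1 1↦2 2↦0 3↦1 4↦1)

Trace:
  0 f→0 g→1
  1 f→1 g→2
  2 f→2 g→0
  3 f→0 g→1
  4 f→0 g→1
⟦path⟧: (0↦1 1↦2 2↦0 3↦1 4↦1)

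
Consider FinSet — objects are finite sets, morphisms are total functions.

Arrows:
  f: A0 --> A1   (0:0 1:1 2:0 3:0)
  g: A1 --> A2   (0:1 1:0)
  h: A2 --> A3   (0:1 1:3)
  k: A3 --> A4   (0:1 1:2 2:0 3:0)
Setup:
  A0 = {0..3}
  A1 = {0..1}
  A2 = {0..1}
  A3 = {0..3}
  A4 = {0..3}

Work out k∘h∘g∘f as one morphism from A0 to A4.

  0 f-->0 g-->1 h-->3 k-->0
  1 f-->1 g-->0 h-->1 k-->2
  2 f-->0 g-->1 h-->3 k-->0
  3 f-->0 g-->1 h-->3 k-->0
⟦path⟧: (0:0 1:2 2:0 3:0)

Answer: (0:0 1:2 2:0 3:0)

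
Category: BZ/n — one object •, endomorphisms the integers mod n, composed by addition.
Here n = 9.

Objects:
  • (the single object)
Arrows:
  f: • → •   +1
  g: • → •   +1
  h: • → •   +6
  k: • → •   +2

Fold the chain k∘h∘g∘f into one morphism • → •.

Answer: +1

Work:
  0 +1≡1 +1≡2 +6≡8 +2≡1  (mod 9)
⟦path⟧: +1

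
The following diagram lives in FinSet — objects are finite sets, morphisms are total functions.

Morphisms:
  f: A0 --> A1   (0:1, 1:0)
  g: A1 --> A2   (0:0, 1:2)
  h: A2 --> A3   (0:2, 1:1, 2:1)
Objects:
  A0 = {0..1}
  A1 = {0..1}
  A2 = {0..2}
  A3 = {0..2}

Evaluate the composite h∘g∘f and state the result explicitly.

  0 f-->1 g-->2 h-->1
  1 f-->0 g-->0 h-->2
⟦path⟧: (0:1, 1:2)

Answer: (0:1, 1:2)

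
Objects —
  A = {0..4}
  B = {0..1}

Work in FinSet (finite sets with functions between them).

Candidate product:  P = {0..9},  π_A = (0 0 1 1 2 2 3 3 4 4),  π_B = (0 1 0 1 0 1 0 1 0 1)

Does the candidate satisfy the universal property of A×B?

|A|·|B| = 5·2 = 10;  |P| = 10
Check the pairing map k ↦ (π_A(k), π_B(k)):
  0 : (0,0)
  1 : (0,1)
  2 : (1,0)
  3 : (1,1)
  4 : (2,0)
  5 : (2,1)
  6 : (3,0)
  7 : (3,1)
  8 : (4,0)
  9 : (4,1)
distinct pairs in image: 10 / 10 needed
  → bijection onto A×B; projections well-typed.

Answer: VALID PRODUCT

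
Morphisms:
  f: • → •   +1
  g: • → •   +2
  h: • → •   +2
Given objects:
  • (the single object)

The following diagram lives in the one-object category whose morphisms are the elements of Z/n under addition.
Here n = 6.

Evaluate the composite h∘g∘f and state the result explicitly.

Answer: +5

Trace:
  0 +1≡1 +2≡3 +2≡5  (mod 6)
result: +5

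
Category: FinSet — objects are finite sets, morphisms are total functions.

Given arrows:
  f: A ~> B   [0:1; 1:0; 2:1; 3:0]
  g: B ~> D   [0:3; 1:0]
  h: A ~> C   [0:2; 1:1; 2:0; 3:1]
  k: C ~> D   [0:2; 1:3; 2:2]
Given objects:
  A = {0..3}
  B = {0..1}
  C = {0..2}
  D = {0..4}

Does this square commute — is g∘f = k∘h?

1) trace f;g:
  0 f~>1 g~>0
  1 f~>0 g~>3
  2 f~>1 g~>0
  3 f~>0 g~>3
  ⟦path⟧₁ = [0:0; 1:3; 2:0; 3:3]
2) trace h;k:
  0 h~>2 k~>2
  1 h~>1 k~>3
  2 h~>0 k~>2
  3 h~>1 k~>3
  ⟦path⟧₂ = [0:2; 1:3; 2:2; 3:3]
Equal? differ; not commutative

Answer: DOES NOT COMMUTE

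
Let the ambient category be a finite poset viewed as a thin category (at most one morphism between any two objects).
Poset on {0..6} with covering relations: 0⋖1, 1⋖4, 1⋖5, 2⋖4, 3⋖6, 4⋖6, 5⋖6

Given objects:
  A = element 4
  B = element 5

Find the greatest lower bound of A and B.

Answer: A∧B = 1

Trace:
{x : x≤A ∧ x≤B} = {0,1}  (A=4, B=5)
  0 ≤ 1
  1 ≤ 1
glb = 1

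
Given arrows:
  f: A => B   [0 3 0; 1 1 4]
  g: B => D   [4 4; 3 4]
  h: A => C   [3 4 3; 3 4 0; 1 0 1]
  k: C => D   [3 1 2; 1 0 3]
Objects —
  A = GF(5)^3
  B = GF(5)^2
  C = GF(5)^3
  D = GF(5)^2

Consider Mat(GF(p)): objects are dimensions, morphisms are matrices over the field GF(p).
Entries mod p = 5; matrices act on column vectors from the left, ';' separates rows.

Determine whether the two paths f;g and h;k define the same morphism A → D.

Answer: DOES NOT COMMUTE

Trace:
1) trace f;g:
  e0=(1,0,0) f=>(0,1) g=>(4,4)
  e1=(0,1,0) f=>(3,1) g=>(1,3)
  e2=(0,0,1) f=>(0,4) g=>(1,1)
  composite₁ = [4 1 1; 4 3 1]
2) trace h;k:
  e0=(1,0,0) h=>(3,3,1) k=>(4,1)
  e1=(0,1,0) h=>(4,4,0) k=>(1,4)
  e2=(0,0,1) h=>(3,0,1) k=>(1,1)
  composite₂ = [4 1 1; 1 4 1]
Equal? distinct morphisms ✗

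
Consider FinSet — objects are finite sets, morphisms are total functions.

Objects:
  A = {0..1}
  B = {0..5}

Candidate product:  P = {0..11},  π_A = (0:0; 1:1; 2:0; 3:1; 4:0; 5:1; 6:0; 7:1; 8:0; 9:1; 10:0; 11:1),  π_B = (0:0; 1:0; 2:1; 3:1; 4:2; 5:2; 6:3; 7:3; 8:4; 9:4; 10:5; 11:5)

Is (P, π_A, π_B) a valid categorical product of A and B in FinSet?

|A|·|B| = 2·6 = 12;  |P| = 12
Check the pairing map k ↦ (π_A(k), π_B(k)):
  0 : (0,0)
  1 : (1,0)
  2 : (0,1)
  3 : (1,1)
  4 : (0,2)
  5 : (1,2)
  6 : (0,3)
  7 : (1,3)
  8 : (0,4)
  9 : (1,4)
  10 : (0,5)
  11 : (1,5)
distinct pairs in image: 12 / 12 needed
  → bijection onto A×B; projections well-typed.

Answer: VALID PRODUCT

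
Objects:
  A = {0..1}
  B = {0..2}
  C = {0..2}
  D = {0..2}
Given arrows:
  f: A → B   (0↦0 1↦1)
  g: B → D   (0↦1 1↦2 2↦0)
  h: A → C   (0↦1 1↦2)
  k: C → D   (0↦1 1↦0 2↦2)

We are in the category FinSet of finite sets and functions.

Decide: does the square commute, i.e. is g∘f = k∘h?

Answer: DOES NOT COMMUTE

Work:
1) trace f;g:
  0 f→0 g→1
  1 f→1 g→2
  result₁ = (0↦1 1↦2)
2) trace h;k:
  0 h→1 k→0
  1 h→2 k→2
  result₂ = (0↦0 1↦2)
Equal? NO — does not commute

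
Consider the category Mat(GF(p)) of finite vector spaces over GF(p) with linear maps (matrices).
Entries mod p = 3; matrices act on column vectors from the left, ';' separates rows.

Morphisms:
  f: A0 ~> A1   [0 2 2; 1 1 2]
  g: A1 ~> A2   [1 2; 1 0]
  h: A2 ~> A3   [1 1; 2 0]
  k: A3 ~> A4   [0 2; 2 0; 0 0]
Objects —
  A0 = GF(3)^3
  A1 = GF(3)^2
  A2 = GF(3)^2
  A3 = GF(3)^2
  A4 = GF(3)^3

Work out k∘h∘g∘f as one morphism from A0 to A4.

  e0=⟨1,0,0⟩ f~>⟨0,1⟩ g~>⟨2,0⟩ h~>⟨2,1⟩ k~>⟨2,1,0⟩
  e1=⟨0,1,0⟩ f~>⟨2,1⟩ g~>⟨1,2⟩ h~>⟨0,2⟩ k~>⟨1,0,0⟩
  e2=⟨0,0,1⟩ f~>⟨2,2⟩ g~>⟨0,2⟩ h~>⟨2,0⟩ k~>⟨0,1,0⟩
composite: [2 1 0; 1 0 1; 0 0 0]

Answer: [2 1 0; 1 0 1; 0 0 0]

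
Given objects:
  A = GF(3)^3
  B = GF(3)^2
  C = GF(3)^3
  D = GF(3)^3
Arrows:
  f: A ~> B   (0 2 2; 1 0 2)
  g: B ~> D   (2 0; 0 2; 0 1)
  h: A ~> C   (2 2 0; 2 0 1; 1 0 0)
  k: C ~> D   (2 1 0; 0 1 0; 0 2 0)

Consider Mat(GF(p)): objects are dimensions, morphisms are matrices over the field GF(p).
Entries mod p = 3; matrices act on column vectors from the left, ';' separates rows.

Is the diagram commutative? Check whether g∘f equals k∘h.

Answer: COMMUTES

Derivation:
Along f;g (path 1):
  e0=⟨1,0,0⟩ f~>⟨0,1⟩ g~>⟨0,2,1⟩
  e1=⟨0,1,0⟩ f~>⟨2,0⟩ g~>⟨1,0,0⟩
  e2=⟨0,0,1⟩ f~>⟨2,2⟩ g~>⟨1,1,2⟩
  ⟦path⟧₁ = (0 1 1; 2 0 1; 1 0 2)
Along h;k (path 2):
  e0=⟨1,0,0⟩ h~>⟨2,2,1⟩ k~>⟨0,2,1⟩
  e1=⟨0,1,0⟩ h~>⟨2,0,0⟩ k~>⟨1,0,0⟩
  e2=⟨0,0,1⟩ h~>⟨0,1,0⟩ k~>⟨1,1,2⟩
  ⟦path⟧₂ = (0 1 1; 2 0 1; 1 0 2)
Equal? same morphism ✓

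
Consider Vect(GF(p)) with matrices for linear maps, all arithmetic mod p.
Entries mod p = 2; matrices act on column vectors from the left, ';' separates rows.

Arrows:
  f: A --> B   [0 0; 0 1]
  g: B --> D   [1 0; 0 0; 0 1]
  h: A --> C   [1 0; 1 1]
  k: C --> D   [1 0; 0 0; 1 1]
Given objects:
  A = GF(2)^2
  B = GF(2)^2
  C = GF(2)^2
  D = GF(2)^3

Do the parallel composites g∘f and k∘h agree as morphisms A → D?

Answer: DOES NOT COMMUTE

Work:
Along f;g (path 1):
  e0=⟨1,0⟩ f-->⟨0,0⟩ g-->⟨0,0,0⟩
  e1=⟨0,1⟩ f-->⟨0,1⟩ g-->⟨0,0,1⟩
  result₁ = [0 0; 0 0; 0 1]
Along h;k (path 2):
  e0=⟨1,0⟩ h-->⟨1,1⟩ k-->⟨1,0,0⟩
  e1=⟨0,1⟩ h-->⟨0,1⟩ k-->⟨0,0,1⟩
  result₂ = [1 0; 0 0; 0 1]
Equal? distinct morphisms ✗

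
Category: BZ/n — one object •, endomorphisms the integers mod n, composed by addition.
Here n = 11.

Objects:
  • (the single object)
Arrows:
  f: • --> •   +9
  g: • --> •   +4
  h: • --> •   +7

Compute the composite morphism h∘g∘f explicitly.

Answer: +9

Trace:
  0 +9≡9 +4≡2 +7≡9  (mod 11)
⟦path⟧: +9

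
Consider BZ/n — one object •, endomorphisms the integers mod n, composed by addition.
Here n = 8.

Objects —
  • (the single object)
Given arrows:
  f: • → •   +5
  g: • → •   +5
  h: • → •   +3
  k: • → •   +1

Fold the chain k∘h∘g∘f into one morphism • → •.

Answer: +6

Work:
  0 +5≡5 +5≡2 +3≡5 +1≡6  (mod 8)
⟦path⟧: +6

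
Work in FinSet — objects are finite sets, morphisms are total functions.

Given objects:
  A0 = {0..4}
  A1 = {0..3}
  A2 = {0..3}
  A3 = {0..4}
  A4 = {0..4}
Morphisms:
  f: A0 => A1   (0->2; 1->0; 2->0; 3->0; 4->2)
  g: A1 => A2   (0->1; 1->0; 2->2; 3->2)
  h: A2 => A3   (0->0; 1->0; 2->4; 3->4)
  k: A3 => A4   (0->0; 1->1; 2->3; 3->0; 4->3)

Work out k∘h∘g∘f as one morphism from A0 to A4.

  0 f=>2 g=>2 h=>4 k=>3
  1 f=>0 g=>1 h=>0 k=>0
  2 f=>0 g=>1 h=>0 k=>0
  3 f=>0 g=>1 h=>0 k=>0
  4 f=>2 g=>2 h=>4 k=>3
composite: (0->3; 1->0; 2->0; 3->0; 4->3)

Answer: (0->3; 1->0; 2->0; 3->0; 4->3)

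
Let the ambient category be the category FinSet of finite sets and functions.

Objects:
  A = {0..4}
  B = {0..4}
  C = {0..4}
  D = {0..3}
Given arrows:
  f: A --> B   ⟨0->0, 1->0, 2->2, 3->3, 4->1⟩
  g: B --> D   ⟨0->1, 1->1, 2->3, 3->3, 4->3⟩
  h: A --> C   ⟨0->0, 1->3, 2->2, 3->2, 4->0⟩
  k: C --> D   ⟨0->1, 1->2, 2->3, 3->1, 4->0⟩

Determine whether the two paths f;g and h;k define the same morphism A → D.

Path 1 = f;g:
  0 f-->0 g-->1
  1 f-->0 g-->1
  2 f-->2 g-->3
  3 f-->3 g-->3
  4 f-->1 g-->1
  ⟦path⟧₁ = ⟨0->1, 1->1, 2->3, 3->3, 4->1⟩
Path 2 = h;k:
  0 h-->0 k-->1
  1 h-->3 k-->1
  2 h-->2 k-->3
  3 h-->2 k-->3
  4 h-->0 k-->1
  ⟦path⟧₂ = ⟨0->1, 1->1, 2->3, 3->3, 4->1⟩
Equal? equal; square commutes

Answer: COMMUTES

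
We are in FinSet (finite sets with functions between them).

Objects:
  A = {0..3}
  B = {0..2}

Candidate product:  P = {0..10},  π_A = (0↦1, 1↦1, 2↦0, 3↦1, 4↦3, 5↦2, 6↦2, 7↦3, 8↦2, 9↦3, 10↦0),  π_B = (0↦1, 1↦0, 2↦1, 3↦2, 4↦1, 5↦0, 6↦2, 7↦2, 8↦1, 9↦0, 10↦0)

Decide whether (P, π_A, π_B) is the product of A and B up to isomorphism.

Answer: NOT A VALID PRODUCT — |P|=11 ≠ |A|·|B|=12

Derivation:
|A|·|B| = 4·3 = 12;  |P| = 11
  → cardinalities differ; no bijection possible.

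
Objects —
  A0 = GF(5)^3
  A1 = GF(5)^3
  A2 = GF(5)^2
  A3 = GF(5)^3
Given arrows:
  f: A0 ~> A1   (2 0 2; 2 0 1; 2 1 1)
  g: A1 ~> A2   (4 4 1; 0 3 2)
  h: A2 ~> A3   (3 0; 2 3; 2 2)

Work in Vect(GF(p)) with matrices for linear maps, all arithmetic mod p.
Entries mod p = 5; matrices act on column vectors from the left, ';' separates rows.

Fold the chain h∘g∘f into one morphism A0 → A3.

  e0=⟨1,0,0⟩ f~>⟨2,2,2⟩ g~>⟨3,0⟩ h~>⟨4,1,1⟩
  e1=⟨0,1,0⟩ f~>⟨0,0,1⟩ g~>⟨1,2⟩ h~>⟨3,3,1⟩
  e2=⟨0,0,1⟩ f~>⟨2,1,1⟩ g~>⟨3,0⟩ h~>⟨4,1,1⟩
result: (4 3 4; 1 3 1; 1 1 1)

Answer: (4 3 4; 1 3 1; 1 1 1)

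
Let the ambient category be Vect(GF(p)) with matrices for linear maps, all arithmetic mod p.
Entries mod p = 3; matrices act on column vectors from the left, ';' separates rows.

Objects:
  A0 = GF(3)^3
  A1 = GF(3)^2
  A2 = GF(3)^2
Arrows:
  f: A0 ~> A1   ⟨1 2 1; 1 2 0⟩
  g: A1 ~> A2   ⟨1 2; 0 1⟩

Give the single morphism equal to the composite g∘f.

Answer: ⟨0 0 1; 1 2 0⟩

Trace:
  e0=[1,0,0] f~>[1,1] g~>[0,1]
  e1=[0,1,0] f~>[2,2] g~>[0,2]
  e2=[0,0,1] f~>[1,0] g~>[1,0]
composite: ⟨0 0 1; 1 2 0⟩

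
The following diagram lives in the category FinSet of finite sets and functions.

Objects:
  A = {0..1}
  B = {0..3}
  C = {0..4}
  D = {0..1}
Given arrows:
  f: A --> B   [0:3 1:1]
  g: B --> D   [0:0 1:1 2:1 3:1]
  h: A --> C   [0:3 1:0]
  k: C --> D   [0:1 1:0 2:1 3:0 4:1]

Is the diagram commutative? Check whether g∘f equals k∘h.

Path 1 = f;g:
  0 f-->3 g-->1
  1 f-->1 g-->1
  result₁ = [0:1 1:1]
Path 2 = h;k:
  0 h-->3 k-->0
  1 h-->0 k-->1
  result₂ = [0:0 1:1]
Equal? differ; not commutative

Answer: DOES NOT COMMUTE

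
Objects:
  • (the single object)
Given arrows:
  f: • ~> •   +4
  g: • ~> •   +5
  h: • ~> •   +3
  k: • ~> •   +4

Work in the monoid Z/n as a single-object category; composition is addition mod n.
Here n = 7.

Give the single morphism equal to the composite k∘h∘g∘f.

Answer: +2

Work:
  0 +4≡4 +5≡2 +3≡5 +4≡2  (mod 7)
composite: +2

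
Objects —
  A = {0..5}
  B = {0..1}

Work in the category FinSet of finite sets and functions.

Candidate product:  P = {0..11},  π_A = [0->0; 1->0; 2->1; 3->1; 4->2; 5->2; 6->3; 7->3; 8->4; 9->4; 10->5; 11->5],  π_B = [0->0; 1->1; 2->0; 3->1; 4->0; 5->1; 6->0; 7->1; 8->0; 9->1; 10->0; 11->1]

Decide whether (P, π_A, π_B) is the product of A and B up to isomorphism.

|A|·|B| = 6·2 = 12;  |P| = 12
Check the pairing map k ↦ (π_A(k), π_B(k)):
  0 -> (0,0)
  1 -> (0,1)
  2 -> (1,0)
  3 -> (1,1)
  4 -> (2,0)
  5 -> (2,1)
  6 -> (3,0)
  7 -> (3,1)
  8 -> (4,0)
  9 -> (4,1)
  10 -> (5,0)
  11 -> (5,1)
distinct pairs in image: 12 / 12 needed
  → bijection onto A×B; projections well-typed.

Answer: VALID PRODUCT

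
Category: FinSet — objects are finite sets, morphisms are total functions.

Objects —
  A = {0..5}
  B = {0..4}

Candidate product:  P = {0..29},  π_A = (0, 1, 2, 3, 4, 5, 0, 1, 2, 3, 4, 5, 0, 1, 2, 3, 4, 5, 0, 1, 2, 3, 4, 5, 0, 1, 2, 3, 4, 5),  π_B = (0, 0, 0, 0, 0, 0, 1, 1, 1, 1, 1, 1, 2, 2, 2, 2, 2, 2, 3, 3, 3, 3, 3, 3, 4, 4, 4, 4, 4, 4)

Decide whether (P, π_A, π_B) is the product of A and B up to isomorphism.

|A|·|B| = 6·5 = 30;  |P| = 30
Check the pairing map k ↦ (π_A(k), π_B(k)):
  0 -> (0,0)
  1 -> (1,0)
  2 -> (2,0)
  3 -> (3,0)
  4 -> (4,0)
  5 -> (5,0)
  6 -> (0,1)
  7 -> (1,1)
  8 -> (2,1)
  9 -> (3,1)
  10 -> (4,1)
  11 -> (5,1)
  12 -> (0,2)
  13 -> (1,2)
  14 -> (2,2)
  15 -> (3,2)
  16 -> (4,2)
  17 -> (5,2)
  18 -> (0,3)
  19 -> (1,3)
  20 -> (2,3)
  21 -> (3,3)
  22 -> (4,3)
  23 -> (5,3)
  24 -> (0,4)
  25 -> (1,4)
  26 -> (2,4)
  27 -> (3,4)
  28 -> (4,4)
  29 -> (5,4)
distinct pairs in image: 30 / 30 needed
  → bijection onto A×B; projections well-typed.

Answer: VALID PRODUCT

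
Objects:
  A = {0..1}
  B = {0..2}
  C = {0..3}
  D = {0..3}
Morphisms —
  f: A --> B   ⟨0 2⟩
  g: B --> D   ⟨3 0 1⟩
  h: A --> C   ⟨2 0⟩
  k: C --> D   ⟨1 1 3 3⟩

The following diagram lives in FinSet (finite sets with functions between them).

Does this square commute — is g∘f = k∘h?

Path 1 = f;g:
  0 f-->0 g-->3
  1 f-->2 g-->1
  composite₁ = ⟨3 1⟩
Path 2 = h;k:
  0 h-->2 k-->3
  1 h-->0 k-->1
  composite₂ = ⟨3 1⟩
Equal? YES — commutes

Answer: COMMUTES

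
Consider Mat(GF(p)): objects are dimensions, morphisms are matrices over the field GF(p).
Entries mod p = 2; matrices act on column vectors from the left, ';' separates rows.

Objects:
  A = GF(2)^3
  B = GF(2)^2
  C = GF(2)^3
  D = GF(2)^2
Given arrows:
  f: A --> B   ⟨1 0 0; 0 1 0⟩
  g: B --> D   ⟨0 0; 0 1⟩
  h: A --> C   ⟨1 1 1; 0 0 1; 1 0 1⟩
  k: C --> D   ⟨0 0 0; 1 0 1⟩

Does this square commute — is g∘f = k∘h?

Answer: COMMUTES

Derivation:
1) trace f;g:
  e0=[1,0,0] f-->[1,0] g-->[0,0]
  e1=[0,1,0] f-->[0,1] g-->[0,1]
  e2=[0,0,1] f-->[0,0] g-->[0,0]
  ⟦path⟧₁ = ⟨0 0 0; 0 1 0⟩
2) trace h;k:
  e0=[1,0,0] h-->[1,0,1] k-->[0,0]
  e1=[0,1,0] h-->[1,0,0] k-->[0,1]
  e2=[0,0,1] h-->[1,1,1] k-->[0,0]
  ⟦path⟧₂ = ⟨0 0 0; 0 1 0⟩
Equal? YES — commutes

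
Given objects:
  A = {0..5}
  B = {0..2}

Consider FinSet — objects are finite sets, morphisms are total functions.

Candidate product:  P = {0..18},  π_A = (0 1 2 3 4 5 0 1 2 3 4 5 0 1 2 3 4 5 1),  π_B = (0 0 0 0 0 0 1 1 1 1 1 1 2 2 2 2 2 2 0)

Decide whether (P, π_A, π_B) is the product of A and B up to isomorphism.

Answer: NOT A VALID PRODUCT — |P|=19 ≠ |A|·|B|=18

Derivation:
|A|·|B| = 6·3 = 18;  |P| = 19
  → cardinalities differ; no bijection possible.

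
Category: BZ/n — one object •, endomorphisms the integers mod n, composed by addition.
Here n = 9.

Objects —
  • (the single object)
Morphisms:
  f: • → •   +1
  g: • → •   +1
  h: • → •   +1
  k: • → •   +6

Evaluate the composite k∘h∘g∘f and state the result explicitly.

Answer: +0

Work:
  0 +1≡1 +1≡2 +1≡3 +6≡0  (mod 9)
composite: +0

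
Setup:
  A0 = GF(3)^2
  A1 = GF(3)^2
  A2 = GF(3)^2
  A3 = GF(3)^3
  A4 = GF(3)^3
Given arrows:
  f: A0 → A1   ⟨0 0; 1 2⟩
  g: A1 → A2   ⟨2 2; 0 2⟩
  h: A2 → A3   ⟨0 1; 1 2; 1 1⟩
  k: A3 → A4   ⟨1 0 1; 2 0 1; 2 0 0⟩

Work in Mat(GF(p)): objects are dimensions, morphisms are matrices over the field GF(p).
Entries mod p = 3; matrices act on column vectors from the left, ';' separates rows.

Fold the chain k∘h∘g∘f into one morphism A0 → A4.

Answer: ⟨0 0; 2 1; 1 2⟩

Derivation:
  e0=[1,0] f→[0,1] g→[2,2] h→[2,0,1] k→[0,2,1]
  e1=[0,1] f→[0,2] g→[1,1] h→[1,0,2] k→[0,1,2]
⟦path⟧: ⟨0 0; 2 1; 1 2⟩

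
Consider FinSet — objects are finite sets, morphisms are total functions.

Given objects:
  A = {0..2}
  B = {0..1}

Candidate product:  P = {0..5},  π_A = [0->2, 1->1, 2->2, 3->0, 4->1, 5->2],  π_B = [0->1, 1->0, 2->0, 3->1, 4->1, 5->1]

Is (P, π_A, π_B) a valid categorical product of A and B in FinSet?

|A|·|B| = 3·2 = 6;  |P| = 6
Check the pairing map k ↦ (π_A(k), π_B(k)):
  0 -> (2,1)
  1 -> (1,0)
  2 -> (2,0)
  3 -> (0,1)
  4 -> (1,1)
  5 -> (2,1)  ✗ repeats pair of k=0
distinct pairs in image: 5 / 6 needed
  → (2,1) hit at k=0 and k=5

Answer: NOT A VALID PRODUCT — duplicate pair at indices 5,0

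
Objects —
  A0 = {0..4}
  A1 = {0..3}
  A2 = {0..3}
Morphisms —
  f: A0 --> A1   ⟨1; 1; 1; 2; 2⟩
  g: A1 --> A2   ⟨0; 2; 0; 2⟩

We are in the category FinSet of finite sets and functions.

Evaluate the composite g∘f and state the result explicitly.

  0 f-->1 g-->2
  1 f-->1 g-->2
  2 f-->1 g-->2
  3 f-->2 g-->0
  4 f-->2 g-->0
result: ⟨2; 2; 2; 0; 0⟩

Answer: ⟨2; 2; 2; 0; 0⟩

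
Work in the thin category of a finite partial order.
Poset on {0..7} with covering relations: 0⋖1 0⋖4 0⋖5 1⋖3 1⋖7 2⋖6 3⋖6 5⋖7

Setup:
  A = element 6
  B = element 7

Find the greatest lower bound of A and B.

Answer: A∧B = 1

Derivation:
Common predecessors of 6,7: {0,1}
  0 <= 1
  1 <= 1
glb = 1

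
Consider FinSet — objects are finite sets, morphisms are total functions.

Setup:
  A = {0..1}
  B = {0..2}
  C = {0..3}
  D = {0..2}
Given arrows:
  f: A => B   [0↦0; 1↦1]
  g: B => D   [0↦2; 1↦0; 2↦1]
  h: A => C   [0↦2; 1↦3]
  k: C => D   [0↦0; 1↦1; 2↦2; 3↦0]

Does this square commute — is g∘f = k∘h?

Answer: COMMUTES

Trace:
1) trace f;g:
  0 f=>0 g=>2
  1 f=>1 g=>0
  composite₁ = [0↦2; 1↦0]
2) trace h;k:
  0 h=>2 k=>2
  1 h=>3 k=>0
  composite₂ = [0↦2; 1↦0]
Equal? YES — commutes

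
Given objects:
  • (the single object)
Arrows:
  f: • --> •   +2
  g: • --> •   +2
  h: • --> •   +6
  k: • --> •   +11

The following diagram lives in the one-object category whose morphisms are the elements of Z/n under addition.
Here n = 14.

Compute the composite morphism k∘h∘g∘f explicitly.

Answer: +7

Work:
  0 +2≡2 +2≡4 +6≡10 +11≡7  (mod 14)
composite: +7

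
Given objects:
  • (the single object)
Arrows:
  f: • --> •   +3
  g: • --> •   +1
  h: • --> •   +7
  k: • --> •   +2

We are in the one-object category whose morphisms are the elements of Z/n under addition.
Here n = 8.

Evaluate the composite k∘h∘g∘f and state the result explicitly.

  0 +3≡3 +1≡4 +7≡3 +2≡5  (mod 8)
result: +5

Answer: +5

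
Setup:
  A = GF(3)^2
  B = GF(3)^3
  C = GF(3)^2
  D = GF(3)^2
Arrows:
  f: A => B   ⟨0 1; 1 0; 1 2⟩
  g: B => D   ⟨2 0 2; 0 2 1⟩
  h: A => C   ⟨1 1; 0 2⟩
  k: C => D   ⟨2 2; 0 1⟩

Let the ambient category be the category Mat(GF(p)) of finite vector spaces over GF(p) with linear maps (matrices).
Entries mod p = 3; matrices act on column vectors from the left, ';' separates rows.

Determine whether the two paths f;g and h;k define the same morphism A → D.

Answer: COMMUTES

Trace:
Path 1 = f;g:
  e0=⟨1,0⟩ f=>⟨0,1,1⟩ g=>⟨2,0⟩
  e1=⟨0,1⟩ f=>⟨1,0,2⟩ g=>⟨0,2⟩
  result₁ = ⟨2 0; 0 2⟩
Path 2 = h;k:
  e0=⟨1,0⟩ h=>⟨1,0⟩ k=>⟨2,0⟩
  e1=⟨0,1⟩ h=>⟨1,2⟩ k=>⟨0,2⟩
  result₂ = ⟨2 0; 0 2⟩
Equal? same morphism ✓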